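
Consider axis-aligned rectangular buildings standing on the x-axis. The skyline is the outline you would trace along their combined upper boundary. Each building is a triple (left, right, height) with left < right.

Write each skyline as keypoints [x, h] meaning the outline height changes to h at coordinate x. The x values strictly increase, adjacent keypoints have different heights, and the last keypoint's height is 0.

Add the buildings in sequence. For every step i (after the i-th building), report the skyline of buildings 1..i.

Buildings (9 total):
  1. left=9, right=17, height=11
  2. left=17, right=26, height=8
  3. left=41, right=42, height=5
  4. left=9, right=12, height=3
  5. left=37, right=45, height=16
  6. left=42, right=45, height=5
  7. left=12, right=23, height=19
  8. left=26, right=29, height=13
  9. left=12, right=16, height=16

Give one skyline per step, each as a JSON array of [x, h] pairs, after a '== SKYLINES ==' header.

== SKYLINES ==
[[9,11],[17,0]]
[[9,11],[17,8],[26,0]]
[[9,11],[17,8],[26,0],[41,5],[42,0]]
[[9,11],[17,8],[26,0],[41,5],[42,0]]
[[9,11],[17,8],[26,0],[37,16],[45,0]]
[[9,11],[17,8],[26,0],[37,16],[45,0]]
[[9,11],[12,19],[23,8],[26,0],[37,16],[45,0]]
[[9,11],[12,19],[23,8],[26,13],[29,0],[37,16],[45,0]]
[[9,11],[12,19],[23,8],[26,13],[29,0],[37,16],[45,0]]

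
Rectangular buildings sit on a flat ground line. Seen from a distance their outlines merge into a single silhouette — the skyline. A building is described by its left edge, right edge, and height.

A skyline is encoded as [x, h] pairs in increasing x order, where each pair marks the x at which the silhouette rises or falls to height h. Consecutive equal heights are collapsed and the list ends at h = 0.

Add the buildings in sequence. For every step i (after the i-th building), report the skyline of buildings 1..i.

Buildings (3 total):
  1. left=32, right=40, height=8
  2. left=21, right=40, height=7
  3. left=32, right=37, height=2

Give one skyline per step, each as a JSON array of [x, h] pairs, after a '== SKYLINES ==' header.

== SKYLINES ==
[[32,8],[40,0]]
[[21,7],[32,8],[40,0]]
[[21,7],[32,8],[40,0]]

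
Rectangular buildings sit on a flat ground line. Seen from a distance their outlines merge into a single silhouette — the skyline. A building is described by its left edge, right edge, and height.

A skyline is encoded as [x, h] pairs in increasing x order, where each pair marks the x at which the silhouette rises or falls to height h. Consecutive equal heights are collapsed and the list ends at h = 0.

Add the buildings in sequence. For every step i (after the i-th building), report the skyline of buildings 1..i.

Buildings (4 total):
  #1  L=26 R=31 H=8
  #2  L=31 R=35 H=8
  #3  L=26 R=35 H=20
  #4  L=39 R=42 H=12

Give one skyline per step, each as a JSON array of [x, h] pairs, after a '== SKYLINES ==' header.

== SKYLINES ==
[[26,8],[31,0]]
[[26,8],[35,0]]
[[26,20],[35,0]]
[[26,20],[35,0],[39,12],[42,0]]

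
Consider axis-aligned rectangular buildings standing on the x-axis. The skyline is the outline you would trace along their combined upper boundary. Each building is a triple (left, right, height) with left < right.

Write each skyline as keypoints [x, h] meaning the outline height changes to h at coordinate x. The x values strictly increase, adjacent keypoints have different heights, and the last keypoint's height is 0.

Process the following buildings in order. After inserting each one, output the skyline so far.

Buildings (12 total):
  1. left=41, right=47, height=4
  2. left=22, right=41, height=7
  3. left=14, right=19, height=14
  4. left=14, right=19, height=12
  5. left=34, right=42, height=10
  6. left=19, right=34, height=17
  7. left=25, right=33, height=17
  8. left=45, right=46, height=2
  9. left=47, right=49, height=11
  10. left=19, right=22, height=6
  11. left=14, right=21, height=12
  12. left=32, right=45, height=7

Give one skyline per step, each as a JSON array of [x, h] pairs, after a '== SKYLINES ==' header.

== SKYLINES ==
[[41,4],[47,0]]
[[22,7],[41,4],[47,0]]
[[14,14],[19,0],[22,7],[41,4],[47,0]]
[[14,14],[19,0],[22,7],[41,4],[47,0]]
[[14,14],[19,0],[22,7],[34,10],[42,4],[47,0]]
[[14,14],[19,17],[34,10],[42,4],[47,0]]
[[14,14],[19,17],[34,10],[42,4],[47,0]]
[[14,14],[19,17],[34,10],[42,4],[47,0]]
[[14,14],[19,17],[34,10],[42,4],[47,11],[49,0]]
[[14,14],[19,17],[34,10],[42,4],[47,11],[49,0]]
[[14,14],[19,17],[34,10],[42,4],[47,11],[49,0]]
[[14,14],[19,17],[34,10],[42,7],[45,4],[47,11],[49,0]]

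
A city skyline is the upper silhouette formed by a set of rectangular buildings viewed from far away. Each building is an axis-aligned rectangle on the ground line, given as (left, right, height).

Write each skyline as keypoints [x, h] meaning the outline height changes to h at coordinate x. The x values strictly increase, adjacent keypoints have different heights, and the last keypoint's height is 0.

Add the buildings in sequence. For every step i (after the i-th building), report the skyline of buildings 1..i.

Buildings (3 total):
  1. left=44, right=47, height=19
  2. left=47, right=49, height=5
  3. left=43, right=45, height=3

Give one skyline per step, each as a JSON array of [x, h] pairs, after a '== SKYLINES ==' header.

== SKYLINES ==
[[44,19],[47,0]]
[[44,19],[47,5],[49,0]]
[[43,3],[44,19],[47,5],[49,0]]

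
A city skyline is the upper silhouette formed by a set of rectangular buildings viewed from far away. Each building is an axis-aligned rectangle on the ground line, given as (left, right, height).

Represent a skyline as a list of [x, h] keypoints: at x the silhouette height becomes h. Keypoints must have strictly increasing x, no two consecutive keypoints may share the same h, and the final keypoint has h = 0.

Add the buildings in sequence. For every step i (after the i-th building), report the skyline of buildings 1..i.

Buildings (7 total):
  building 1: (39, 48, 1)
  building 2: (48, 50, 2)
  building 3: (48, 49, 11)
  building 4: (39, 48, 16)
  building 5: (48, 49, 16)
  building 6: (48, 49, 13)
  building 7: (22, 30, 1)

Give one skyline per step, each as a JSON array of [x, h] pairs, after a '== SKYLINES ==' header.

== SKYLINES ==
[[39,1],[48,0]]
[[39,1],[48,2],[50,0]]
[[39,1],[48,11],[49,2],[50,0]]
[[39,16],[48,11],[49,2],[50,0]]
[[39,16],[49,2],[50,0]]
[[39,16],[49,2],[50,0]]
[[22,1],[30,0],[39,16],[49,2],[50,0]]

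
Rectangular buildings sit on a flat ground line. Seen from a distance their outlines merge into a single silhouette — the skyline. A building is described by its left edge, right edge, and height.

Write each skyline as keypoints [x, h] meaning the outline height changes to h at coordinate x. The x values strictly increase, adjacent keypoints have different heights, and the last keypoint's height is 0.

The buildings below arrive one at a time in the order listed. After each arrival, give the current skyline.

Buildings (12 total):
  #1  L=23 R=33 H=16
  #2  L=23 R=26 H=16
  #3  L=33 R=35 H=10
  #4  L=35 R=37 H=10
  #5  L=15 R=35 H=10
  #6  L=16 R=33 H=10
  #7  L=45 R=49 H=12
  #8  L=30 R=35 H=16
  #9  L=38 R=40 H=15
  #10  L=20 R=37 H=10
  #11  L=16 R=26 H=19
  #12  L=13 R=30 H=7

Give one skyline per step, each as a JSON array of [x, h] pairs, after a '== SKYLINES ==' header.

== SKYLINES ==
[[23,16],[33,0]]
[[23,16],[33,0]]
[[23,16],[33,10],[35,0]]
[[23,16],[33,10],[37,0]]
[[15,10],[23,16],[33,10],[37,0]]
[[15,10],[23,16],[33,10],[37,0]]
[[15,10],[23,16],[33,10],[37,0],[45,12],[49,0]]
[[15,10],[23,16],[35,10],[37,0],[45,12],[49,0]]
[[15,10],[23,16],[35,10],[37,0],[38,15],[40,0],[45,12],[49,0]]
[[15,10],[23,16],[35,10],[37,0],[38,15],[40,0],[45,12],[49,0]]
[[15,10],[16,19],[26,16],[35,10],[37,0],[38,15],[40,0],[45,12],[49,0]]
[[13,7],[15,10],[16,19],[26,16],[35,10],[37,0],[38,15],[40,0],[45,12],[49,0]]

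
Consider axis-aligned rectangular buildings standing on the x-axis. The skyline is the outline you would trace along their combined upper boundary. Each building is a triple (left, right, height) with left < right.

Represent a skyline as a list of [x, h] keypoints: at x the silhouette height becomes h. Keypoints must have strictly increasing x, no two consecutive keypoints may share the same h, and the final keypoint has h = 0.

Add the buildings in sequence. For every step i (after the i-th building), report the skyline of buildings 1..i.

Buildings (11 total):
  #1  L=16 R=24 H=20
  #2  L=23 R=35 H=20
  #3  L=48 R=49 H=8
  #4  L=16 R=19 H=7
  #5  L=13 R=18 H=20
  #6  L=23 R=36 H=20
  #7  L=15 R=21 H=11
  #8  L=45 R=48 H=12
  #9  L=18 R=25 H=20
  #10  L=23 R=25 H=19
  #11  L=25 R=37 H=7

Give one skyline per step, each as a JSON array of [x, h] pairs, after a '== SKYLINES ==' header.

== SKYLINES ==
[[16,20],[24,0]]
[[16,20],[35,0]]
[[16,20],[35,0],[48,8],[49,0]]
[[16,20],[35,0],[48,8],[49,0]]
[[13,20],[35,0],[48,8],[49,0]]
[[13,20],[36,0],[48,8],[49,0]]
[[13,20],[36,0],[48,8],[49,0]]
[[13,20],[36,0],[45,12],[48,8],[49,0]]
[[13,20],[36,0],[45,12],[48,8],[49,0]]
[[13,20],[36,0],[45,12],[48,8],[49,0]]
[[13,20],[36,7],[37,0],[45,12],[48,8],[49,0]]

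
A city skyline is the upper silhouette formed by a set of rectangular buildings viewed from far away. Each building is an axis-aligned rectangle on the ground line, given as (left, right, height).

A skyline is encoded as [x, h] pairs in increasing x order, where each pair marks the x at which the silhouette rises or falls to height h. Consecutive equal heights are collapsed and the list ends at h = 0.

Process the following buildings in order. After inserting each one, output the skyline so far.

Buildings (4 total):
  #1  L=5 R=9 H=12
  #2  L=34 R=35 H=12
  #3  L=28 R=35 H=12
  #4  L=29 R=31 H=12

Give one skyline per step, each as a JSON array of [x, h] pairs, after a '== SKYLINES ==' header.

== SKYLINES ==
[[5,12],[9,0]]
[[5,12],[9,0],[34,12],[35,0]]
[[5,12],[9,0],[28,12],[35,0]]
[[5,12],[9,0],[28,12],[35,0]]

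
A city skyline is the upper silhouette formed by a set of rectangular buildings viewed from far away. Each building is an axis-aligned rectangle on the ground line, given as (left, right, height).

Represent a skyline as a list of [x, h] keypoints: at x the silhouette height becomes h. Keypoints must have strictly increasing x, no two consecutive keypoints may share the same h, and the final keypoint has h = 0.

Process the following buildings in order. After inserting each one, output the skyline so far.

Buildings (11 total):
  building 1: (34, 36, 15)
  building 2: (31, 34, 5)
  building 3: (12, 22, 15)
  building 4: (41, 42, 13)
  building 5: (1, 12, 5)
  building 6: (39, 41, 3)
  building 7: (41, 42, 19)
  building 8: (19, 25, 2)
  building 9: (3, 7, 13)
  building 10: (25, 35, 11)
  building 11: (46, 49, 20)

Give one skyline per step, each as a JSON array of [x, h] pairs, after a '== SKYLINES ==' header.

== SKYLINES ==
[[34,15],[36,0]]
[[31,5],[34,15],[36,0]]
[[12,15],[22,0],[31,5],[34,15],[36,0]]
[[12,15],[22,0],[31,5],[34,15],[36,0],[41,13],[42,0]]
[[1,5],[12,15],[22,0],[31,5],[34,15],[36,0],[41,13],[42,0]]
[[1,5],[12,15],[22,0],[31,5],[34,15],[36,0],[39,3],[41,13],[42,0]]
[[1,5],[12,15],[22,0],[31,5],[34,15],[36,0],[39,3],[41,19],[42,0]]
[[1,5],[12,15],[22,2],[25,0],[31,5],[34,15],[36,0],[39,3],[41,19],[42,0]]
[[1,5],[3,13],[7,5],[12,15],[22,2],[25,0],[31,5],[34,15],[36,0],[39,3],[41,19],[42,0]]
[[1,5],[3,13],[7,5],[12,15],[22,2],[25,11],[34,15],[36,0],[39,3],[41,19],[42,0]]
[[1,5],[3,13],[7,5],[12,15],[22,2],[25,11],[34,15],[36,0],[39,3],[41,19],[42,0],[46,20],[49,0]]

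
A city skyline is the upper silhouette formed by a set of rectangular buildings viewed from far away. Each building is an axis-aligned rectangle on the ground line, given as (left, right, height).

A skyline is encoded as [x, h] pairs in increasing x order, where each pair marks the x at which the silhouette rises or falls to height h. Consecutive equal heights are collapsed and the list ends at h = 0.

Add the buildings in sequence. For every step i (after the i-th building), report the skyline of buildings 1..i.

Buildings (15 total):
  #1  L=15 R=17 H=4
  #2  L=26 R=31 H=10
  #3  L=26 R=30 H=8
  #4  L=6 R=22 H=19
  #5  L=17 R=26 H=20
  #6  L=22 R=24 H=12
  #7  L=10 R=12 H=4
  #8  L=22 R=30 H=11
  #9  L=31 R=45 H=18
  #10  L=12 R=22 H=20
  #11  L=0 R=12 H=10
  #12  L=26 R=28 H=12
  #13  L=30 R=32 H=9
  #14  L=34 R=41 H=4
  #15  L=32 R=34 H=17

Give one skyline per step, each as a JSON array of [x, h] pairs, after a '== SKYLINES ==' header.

== SKYLINES ==
[[15,4],[17,0]]
[[15,4],[17,0],[26,10],[31,0]]
[[15,4],[17,0],[26,10],[31,0]]
[[6,19],[22,0],[26,10],[31,0]]
[[6,19],[17,20],[26,10],[31,0]]
[[6,19],[17,20],[26,10],[31,0]]
[[6,19],[17,20],[26,10],[31,0]]
[[6,19],[17,20],[26,11],[30,10],[31,0]]
[[6,19],[17,20],[26,11],[30,10],[31,18],[45,0]]
[[6,19],[12,20],[26,11],[30,10],[31,18],[45,0]]
[[0,10],[6,19],[12,20],[26,11],[30,10],[31,18],[45,0]]
[[0,10],[6,19],[12,20],[26,12],[28,11],[30,10],[31,18],[45,0]]
[[0,10],[6,19],[12,20],[26,12],[28,11],[30,10],[31,18],[45,0]]
[[0,10],[6,19],[12,20],[26,12],[28,11],[30,10],[31,18],[45,0]]
[[0,10],[6,19],[12,20],[26,12],[28,11],[30,10],[31,18],[45,0]]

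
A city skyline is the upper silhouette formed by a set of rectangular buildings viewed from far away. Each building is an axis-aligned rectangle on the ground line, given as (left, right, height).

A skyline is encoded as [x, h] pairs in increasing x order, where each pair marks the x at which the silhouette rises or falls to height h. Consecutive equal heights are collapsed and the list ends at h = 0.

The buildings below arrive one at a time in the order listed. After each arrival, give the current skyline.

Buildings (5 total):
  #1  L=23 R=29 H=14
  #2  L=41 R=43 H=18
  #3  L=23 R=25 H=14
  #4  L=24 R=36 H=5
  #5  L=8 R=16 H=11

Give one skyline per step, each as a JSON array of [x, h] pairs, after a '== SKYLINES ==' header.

== SKYLINES ==
[[23,14],[29,0]]
[[23,14],[29,0],[41,18],[43,0]]
[[23,14],[29,0],[41,18],[43,0]]
[[23,14],[29,5],[36,0],[41,18],[43,0]]
[[8,11],[16,0],[23,14],[29,5],[36,0],[41,18],[43,0]]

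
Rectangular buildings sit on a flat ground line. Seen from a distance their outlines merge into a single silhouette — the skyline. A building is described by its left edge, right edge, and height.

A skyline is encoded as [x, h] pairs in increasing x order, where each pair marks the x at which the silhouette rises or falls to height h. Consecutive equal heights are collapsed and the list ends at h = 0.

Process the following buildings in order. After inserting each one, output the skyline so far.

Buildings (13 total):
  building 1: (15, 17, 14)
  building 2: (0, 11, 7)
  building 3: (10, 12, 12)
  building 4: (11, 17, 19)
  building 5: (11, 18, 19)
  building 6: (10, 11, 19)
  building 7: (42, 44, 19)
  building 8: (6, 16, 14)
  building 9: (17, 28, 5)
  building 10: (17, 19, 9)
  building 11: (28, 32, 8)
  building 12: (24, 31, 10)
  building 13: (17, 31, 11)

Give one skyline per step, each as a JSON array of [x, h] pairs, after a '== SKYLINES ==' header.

== SKYLINES ==
[[15,14],[17,0]]
[[0,7],[11,0],[15,14],[17,0]]
[[0,7],[10,12],[12,0],[15,14],[17,0]]
[[0,7],[10,12],[11,19],[17,0]]
[[0,7],[10,12],[11,19],[18,0]]
[[0,7],[10,19],[18,0]]
[[0,7],[10,19],[18,0],[42,19],[44,0]]
[[0,7],[6,14],[10,19],[18,0],[42,19],[44,0]]
[[0,7],[6,14],[10,19],[18,5],[28,0],[42,19],[44,0]]
[[0,7],[6,14],[10,19],[18,9],[19,5],[28,0],[42,19],[44,0]]
[[0,7],[6,14],[10,19],[18,9],[19,5],[28,8],[32,0],[42,19],[44,0]]
[[0,7],[6,14],[10,19],[18,9],[19,5],[24,10],[31,8],[32,0],[42,19],[44,0]]
[[0,7],[6,14],[10,19],[18,11],[31,8],[32,0],[42,19],[44,0]]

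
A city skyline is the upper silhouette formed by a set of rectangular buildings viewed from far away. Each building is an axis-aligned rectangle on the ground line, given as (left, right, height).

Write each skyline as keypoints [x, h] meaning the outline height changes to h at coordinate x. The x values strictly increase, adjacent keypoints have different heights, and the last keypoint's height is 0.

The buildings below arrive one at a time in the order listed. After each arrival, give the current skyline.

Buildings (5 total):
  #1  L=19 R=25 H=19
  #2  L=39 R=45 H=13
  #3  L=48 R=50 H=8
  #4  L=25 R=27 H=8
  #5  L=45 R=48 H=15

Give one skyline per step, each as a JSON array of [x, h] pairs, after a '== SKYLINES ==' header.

== SKYLINES ==
[[19,19],[25,0]]
[[19,19],[25,0],[39,13],[45,0]]
[[19,19],[25,0],[39,13],[45,0],[48,8],[50,0]]
[[19,19],[25,8],[27,0],[39,13],[45,0],[48,8],[50,0]]
[[19,19],[25,8],[27,0],[39,13],[45,15],[48,8],[50,0]]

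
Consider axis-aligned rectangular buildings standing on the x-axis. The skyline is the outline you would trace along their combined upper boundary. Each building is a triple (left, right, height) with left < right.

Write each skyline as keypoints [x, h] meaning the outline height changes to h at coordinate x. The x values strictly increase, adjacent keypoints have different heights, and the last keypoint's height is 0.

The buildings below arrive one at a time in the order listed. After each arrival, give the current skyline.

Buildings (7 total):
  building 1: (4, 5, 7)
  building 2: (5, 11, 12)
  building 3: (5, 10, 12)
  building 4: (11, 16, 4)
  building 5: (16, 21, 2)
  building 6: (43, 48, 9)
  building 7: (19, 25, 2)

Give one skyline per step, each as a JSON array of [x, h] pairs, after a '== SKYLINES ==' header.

== SKYLINES ==
[[4,7],[5,0]]
[[4,7],[5,12],[11,0]]
[[4,7],[5,12],[11,0]]
[[4,7],[5,12],[11,4],[16,0]]
[[4,7],[5,12],[11,4],[16,2],[21,0]]
[[4,7],[5,12],[11,4],[16,2],[21,0],[43,9],[48,0]]
[[4,7],[5,12],[11,4],[16,2],[25,0],[43,9],[48,0]]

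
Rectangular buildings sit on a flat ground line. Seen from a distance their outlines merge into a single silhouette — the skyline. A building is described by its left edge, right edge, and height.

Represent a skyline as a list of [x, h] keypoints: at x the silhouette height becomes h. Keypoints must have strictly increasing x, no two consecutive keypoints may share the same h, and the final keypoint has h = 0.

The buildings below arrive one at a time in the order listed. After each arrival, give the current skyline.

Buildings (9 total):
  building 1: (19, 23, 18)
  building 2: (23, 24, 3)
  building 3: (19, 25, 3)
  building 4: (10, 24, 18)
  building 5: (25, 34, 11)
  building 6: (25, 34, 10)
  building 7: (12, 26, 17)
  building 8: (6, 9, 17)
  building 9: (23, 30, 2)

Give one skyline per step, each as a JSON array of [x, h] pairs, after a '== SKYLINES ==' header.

== SKYLINES ==
[[19,18],[23,0]]
[[19,18],[23,3],[24,0]]
[[19,18],[23,3],[25,0]]
[[10,18],[24,3],[25,0]]
[[10,18],[24,3],[25,11],[34,0]]
[[10,18],[24,3],[25,11],[34,0]]
[[10,18],[24,17],[26,11],[34,0]]
[[6,17],[9,0],[10,18],[24,17],[26,11],[34,0]]
[[6,17],[9,0],[10,18],[24,17],[26,11],[34,0]]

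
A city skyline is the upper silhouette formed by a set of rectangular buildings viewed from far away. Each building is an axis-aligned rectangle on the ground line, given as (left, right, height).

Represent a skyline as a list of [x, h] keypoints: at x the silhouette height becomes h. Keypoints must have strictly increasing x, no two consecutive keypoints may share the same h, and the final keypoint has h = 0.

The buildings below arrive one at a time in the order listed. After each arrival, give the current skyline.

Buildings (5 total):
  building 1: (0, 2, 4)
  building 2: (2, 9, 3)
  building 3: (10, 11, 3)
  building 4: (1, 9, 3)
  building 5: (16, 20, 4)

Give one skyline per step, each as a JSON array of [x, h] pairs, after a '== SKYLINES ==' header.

== SKYLINES ==
[[0,4],[2,0]]
[[0,4],[2,3],[9,0]]
[[0,4],[2,3],[9,0],[10,3],[11,0]]
[[0,4],[2,3],[9,0],[10,3],[11,0]]
[[0,4],[2,3],[9,0],[10,3],[11,0],[16,4],[20,0]]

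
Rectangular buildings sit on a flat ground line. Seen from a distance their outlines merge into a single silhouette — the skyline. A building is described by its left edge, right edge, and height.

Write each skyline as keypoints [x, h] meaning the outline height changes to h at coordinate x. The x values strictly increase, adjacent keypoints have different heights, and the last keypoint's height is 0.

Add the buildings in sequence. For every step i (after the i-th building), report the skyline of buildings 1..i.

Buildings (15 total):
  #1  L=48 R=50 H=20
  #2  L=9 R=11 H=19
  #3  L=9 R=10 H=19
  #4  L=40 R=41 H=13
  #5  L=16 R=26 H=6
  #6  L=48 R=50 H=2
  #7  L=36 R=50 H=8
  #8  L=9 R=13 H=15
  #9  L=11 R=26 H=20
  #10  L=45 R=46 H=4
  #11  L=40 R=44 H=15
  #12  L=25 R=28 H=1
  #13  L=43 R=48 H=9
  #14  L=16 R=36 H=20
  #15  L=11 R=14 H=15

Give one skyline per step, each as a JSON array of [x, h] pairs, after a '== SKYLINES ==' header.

== SKYLINES ==
[[48,20],[50,0]]
[[9,19],[11,0],[48,20],[50,0]]
[[9,19],[11,0],[48,20],[50,0]]
[[9,19],[11,0],[40,13],[41,0],[48,20],[50,0]]
[[9,19],[11,0],[16,6],[26,0],[40,13],[41,0],[48,20],[50,0]]
[[9,19],[11,0],[16,6],[26,0],[40,13],[41,0],[48,20],[50,0]]
[[9,19],[11,0],[16,6],[26,0],[36,8],[40,13],[41,8],[48,20],[50,0]]
[[9,19],[11,15],[13,0],[16,6],[26,0],[36,8],[40,13],[41,8],[48,20],[50,0]]
[[9,19],[11,20],[26,0],[36,8],[40,13],[41,8],[48,20],[50,0]]
[[9,19],[11,20],[26,0],[36,8],[40,13],[41,8],[48,20],[50,0]]
[[9,19],[11,20],[26,0],[36,8],[40,15],[44,8],[48,20],[50,0]]
[[9,19],[11,20],[26,1],[28,0],[36,8],[40,15],[44,8],[48,20],[50,0]]
[[9,19],[11,20],[26,1],[28,0],[36,8],[40,15],[44,9],[48,20],[50,0]]
[[9,19],[11,20],[36,8],[40,15],[44,9],[48,20],[50,0]]
[[9,19],[11,20],[36,8],[40,15],[44,9],[48,20],[50,0]]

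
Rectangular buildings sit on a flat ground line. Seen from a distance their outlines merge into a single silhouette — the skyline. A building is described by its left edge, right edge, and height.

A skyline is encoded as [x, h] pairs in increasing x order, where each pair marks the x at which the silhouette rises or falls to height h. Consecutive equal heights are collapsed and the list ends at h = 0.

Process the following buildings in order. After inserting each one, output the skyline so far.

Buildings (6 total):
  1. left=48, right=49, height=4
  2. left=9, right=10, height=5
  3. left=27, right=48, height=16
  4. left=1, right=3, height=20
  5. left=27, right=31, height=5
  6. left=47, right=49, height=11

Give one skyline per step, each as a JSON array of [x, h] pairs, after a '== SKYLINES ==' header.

== SKYLINES ==
[[48,4],[49,0]]
[[9,5],[10,0],[48,4],[49,0]]
[[9,5],[10,0],[27,16],[48,4],[49,0]]
[[1,20],[3,0],[9,5],[10,0],[27,16],[48,4],[49,0]]
[[1,20],[3,0],[9,5],[10,0],[27,16],[48,4],[49,0]]
[[1,20],[3,0],[9,5],[10,0],[27,16],[48,11],[49,0]]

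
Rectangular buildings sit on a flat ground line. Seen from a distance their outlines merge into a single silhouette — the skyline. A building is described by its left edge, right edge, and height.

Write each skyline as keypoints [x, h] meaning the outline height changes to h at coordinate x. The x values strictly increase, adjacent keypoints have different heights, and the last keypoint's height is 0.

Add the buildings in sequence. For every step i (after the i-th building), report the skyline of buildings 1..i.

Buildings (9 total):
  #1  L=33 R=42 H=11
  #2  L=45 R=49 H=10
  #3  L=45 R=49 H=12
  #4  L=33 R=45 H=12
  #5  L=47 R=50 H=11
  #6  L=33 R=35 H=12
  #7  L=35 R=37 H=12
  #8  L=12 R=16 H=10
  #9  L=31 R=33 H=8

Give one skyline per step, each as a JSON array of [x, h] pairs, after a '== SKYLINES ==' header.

== SKYLINES ==
[[33,11],[42,0]]
[[33,11],[42,0],[45,10],[49,0]]
[[33,11],[42,0],[45,12],[49,0]]
[[33,12],[49,0]]
[[33,12],[49,11],[50,0]]
[[33,12],[49,11],[50,0]]
[[33,12],[49,11],[50,0]]
[[12,10],[16,0],[33,12],[49,11],[50,0]]
[[12,10],[16,0],[31,8],[33,12],[49,11],[50,0]]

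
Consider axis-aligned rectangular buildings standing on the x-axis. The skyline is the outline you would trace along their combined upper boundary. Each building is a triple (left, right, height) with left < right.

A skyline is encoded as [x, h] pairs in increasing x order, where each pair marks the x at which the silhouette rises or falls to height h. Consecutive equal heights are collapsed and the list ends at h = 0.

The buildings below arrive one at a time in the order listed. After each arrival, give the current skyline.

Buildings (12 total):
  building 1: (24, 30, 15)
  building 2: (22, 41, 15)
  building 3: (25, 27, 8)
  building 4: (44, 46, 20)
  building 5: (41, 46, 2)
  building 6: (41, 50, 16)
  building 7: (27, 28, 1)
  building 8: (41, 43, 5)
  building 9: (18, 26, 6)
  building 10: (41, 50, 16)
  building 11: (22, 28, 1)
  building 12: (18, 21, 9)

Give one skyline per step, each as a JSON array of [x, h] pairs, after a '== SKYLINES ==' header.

== SKYLINES ==
[[24,15],[30,0]]
[[22,15],[41,0]]
[[22,15],[41,0]]
[[22,15],[41,0],[44,20],[46,0]]
[[22,15],[41,2],[44,20],[46,0]]
[[22,15],[41,16],[44,20],[46,16],[50,0]]
[[22,15],[41,16],[44,20],[46,16],[50,0]]
[[22,15],[41,16],[44,20],[46,16],[50,0]]
[[18,6],[22,15],[41,16],[44,20],[46,16],[50,0]]
[[18,6],[22,15],[41,16],[44,20],[46,16],[50,0]]
[[18,6],[22,15],[41,16],[44,20],[46,16],[50,0]]
[[18,9],[21,6],[22,15],[41,16],[44,20],[46,16],[50,0]]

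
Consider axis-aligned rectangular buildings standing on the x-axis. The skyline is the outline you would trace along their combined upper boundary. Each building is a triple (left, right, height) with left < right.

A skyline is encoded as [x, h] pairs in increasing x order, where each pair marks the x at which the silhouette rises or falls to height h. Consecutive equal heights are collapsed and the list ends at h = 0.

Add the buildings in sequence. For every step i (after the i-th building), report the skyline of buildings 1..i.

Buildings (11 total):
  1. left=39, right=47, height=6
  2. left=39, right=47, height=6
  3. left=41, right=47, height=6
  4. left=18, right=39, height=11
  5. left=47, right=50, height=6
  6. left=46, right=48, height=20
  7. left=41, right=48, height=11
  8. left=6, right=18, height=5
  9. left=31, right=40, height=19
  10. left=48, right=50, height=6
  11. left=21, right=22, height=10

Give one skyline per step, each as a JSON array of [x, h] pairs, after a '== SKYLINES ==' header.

== SKYLINES ==
[[39,6],[47,0]]
[[39,6],[47,0]]
[[39,6],[47,0]]
[[18,11],[39,6],[47,0]]
[[18,11],[39,6],[50,0]]
[[18,11],[39,6],[46,20],[48,6],[50,0]]
[[18,11],[39,6],[41,11],[46,20],[48,6],[50,0]]
[[6,5],[18,11],[39,6],[41,11],[46,20],[48,6],[50,0]]
[[6,5],[18,11],[31,19],[40,6],[41,11],[46,20],[48,6],[50,0]]
[[6,5],[18,11],[31,19],[40,6],[41,11],[46,20],[48,6],[50,0]]
[[6,5],[18,11],[31,19],[40,6],[41,11],[46,20],[48,6],[50,0]]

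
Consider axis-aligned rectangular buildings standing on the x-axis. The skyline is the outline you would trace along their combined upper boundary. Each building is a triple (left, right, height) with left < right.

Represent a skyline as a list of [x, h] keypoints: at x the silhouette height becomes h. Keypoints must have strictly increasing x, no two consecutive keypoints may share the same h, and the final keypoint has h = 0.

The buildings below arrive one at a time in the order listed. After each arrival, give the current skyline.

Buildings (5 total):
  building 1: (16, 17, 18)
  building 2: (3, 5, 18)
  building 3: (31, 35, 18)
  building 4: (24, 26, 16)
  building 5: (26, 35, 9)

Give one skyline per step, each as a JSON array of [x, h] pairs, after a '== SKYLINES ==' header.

== SKYLINES ==
[[16,18],[17,0]]
[[3,18],[5,0],[16,18],[17,0]]
[[3,18],[5,0],[16,18],[17,0],[31,18],[35,0]]
[[3,18],[5,0],[16,18],[17,0],[24,16],[26,0],[31,18],[35,0]]
[[3,18],[5,0],[16,18],[17,0],[24,16],[26,9],[31,18],[35,0]]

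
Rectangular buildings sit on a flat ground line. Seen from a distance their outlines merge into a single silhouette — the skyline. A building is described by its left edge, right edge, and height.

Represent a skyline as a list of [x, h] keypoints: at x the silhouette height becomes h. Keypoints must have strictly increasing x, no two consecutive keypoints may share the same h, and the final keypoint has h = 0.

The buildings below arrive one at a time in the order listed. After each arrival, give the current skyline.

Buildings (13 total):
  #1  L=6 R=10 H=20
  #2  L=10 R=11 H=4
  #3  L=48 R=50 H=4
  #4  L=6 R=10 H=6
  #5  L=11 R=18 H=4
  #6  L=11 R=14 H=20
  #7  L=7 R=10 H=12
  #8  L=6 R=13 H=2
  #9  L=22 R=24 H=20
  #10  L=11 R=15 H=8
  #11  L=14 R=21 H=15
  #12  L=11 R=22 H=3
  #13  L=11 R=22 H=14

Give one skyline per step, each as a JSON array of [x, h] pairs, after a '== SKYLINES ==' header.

== SKYLINES ==
[[6,20],[10,0]]
[[6,20],[10,4],[11,0]]
[[6,20],[10,4],[11,0],[48,4],[50,0]]
[[6,20],[10,4],[11,0],[48,4],[50,0]]
[[6,20],[10,4],[18,0],[48,4],[50,0]]
[[6,20],[10,4],[11,20],[14,4],[18,0],[48,4],[50,0]]
[[6,20],[10,4],[11,20],[14,4],[18,0],[48,4],[50,0]]
[[6,20],[10,4],[11,20],[14,4],[18,0],[48,4],[50,0]]
[[6,20],[10,4],[11,20],[14,4],[18,0],[22,20],[24,0],[48,4],[50,0]]
[[6,20],[10,4],[11,20],[14,8],[15,4],[18,0],[22,20],[24,0],[48,4],[50,0]]
[[6,20],[10,4],[11,20],[14,15],[21,0],[22,20],[24,0],[48,4],[50,0]]
[[6,20],[10,4],[11,20],[14,15],[21,3],[22,20],[24,0],[48,4],[50,0]]
[[6,20],[10,4],[11,20],[14,15],[21,14],[22,20],[24,0],[48,4],[50,0]]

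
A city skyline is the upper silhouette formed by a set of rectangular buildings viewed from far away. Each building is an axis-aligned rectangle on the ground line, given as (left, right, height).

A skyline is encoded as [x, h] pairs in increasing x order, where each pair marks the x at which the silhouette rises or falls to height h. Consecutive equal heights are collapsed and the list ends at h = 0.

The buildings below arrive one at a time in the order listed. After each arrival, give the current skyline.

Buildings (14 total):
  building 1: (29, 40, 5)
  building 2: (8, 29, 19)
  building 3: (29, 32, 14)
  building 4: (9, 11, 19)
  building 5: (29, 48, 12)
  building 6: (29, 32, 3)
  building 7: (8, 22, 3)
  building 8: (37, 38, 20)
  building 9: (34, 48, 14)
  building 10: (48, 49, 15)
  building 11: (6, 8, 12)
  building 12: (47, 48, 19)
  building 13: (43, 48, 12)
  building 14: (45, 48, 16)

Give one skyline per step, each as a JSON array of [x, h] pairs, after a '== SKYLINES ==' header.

== SKYLINES ==
[[29,5],[40,0]]
[[8,19],[29,5],[40,0]]
[[8,19],[29,14],[32,5],[40,0]]
[[8,19],[29,14],[32,5],[40,0]]
[[8,19],[29,14],[32,12],[48,0]]
[[8,19],[29,14],[32,12],[48,0]]
[[8,19],[29,14],[32,12],[48,0]]
[[8,19],[29,14],[32,12],[37,20],[38,12],[48,0]]
[[8,19],[29,14],[32,12],[34,14],[37,20],[38,14],[48,0]]
[[8,19],[29,14],[32,12],[34,14],[37,20],[38,14],[48,15],[49,0]]
[[6,12],[8,19],[29,14],[32,12],[34,14],[37,20],[38,14],[48,15],[49,0]]
[[6,12],[8,19],[29,14],[32,12],[34,14],[37,20],[38,14],[47,19],[48,15],[49,0]]
[[6,12],[8,19],[29,14],[32,12],[34,14],[37,20],[38,14],[47,19],[48,15],[49,0]]
[[6,12],[8,19],[29,14],[32,12],[34,14],[37,20],[38,14],[45,16],[47,19],[48,15],[49,0]]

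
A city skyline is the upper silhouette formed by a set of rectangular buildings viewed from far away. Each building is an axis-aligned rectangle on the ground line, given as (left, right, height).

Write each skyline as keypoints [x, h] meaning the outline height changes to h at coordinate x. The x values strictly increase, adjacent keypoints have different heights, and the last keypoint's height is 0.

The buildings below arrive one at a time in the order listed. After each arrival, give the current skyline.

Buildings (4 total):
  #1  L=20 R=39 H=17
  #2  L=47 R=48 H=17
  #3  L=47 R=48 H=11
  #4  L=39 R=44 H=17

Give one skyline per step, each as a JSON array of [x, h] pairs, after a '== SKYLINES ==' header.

== SKYLINES ==
[[20,17],[39,0]]
[[20,17],[39,0],[47,17],[48,0]]
[[20,17],[39,0],[47,17],[48,0]]
[[20,17],[44,0],[47,17],[48,0]]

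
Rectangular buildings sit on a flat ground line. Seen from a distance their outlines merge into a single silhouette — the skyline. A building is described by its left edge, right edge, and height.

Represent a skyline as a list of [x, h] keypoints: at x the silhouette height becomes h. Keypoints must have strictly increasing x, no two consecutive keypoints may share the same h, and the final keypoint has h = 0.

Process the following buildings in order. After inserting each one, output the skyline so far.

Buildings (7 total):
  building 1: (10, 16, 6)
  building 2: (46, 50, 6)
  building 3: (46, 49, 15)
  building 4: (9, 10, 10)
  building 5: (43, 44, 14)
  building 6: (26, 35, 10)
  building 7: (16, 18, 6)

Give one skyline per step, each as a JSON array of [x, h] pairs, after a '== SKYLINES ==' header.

== SKYLINES ==
[[10,6],[16,0]]
[[10,6],[16,0],[46,6],[50,0]]
[[10,6],[16,0],[46,15],[49,6],[50,0]]
[[9,10],[10,6],[16,0],[46,15],[49,6],[50,0]]
[[9,10],[10,6],[16,0],[43,14],[44,0],[46,15],[49,6],[50,0]]
[[9,10],[10,6],[16,0],[26,10],[35,0],[43,14],[44,0],[46,15],[49,6],[50,0]]
[[9,10],[10,6],[18,0],[26,10],[35,0],[43,14],[44,0],[46,15],[49,6],[50,0]]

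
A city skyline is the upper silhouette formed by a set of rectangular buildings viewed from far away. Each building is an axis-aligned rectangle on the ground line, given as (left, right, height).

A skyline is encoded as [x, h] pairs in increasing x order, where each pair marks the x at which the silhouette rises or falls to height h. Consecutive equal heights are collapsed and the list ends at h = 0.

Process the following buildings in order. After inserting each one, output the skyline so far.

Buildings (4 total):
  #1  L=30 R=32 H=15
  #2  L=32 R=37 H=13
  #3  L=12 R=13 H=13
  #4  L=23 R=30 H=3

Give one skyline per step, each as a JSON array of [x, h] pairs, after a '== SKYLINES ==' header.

== SKYLINES ==
[[30,15],[32,0]]
[[30,15],[32,13],[37,0]]
[[12,13],[13,0],[30,15],[32,13],[37,0]]
[[12,13],[13,0],[23,3],[30,15],[32,13],[37,0]]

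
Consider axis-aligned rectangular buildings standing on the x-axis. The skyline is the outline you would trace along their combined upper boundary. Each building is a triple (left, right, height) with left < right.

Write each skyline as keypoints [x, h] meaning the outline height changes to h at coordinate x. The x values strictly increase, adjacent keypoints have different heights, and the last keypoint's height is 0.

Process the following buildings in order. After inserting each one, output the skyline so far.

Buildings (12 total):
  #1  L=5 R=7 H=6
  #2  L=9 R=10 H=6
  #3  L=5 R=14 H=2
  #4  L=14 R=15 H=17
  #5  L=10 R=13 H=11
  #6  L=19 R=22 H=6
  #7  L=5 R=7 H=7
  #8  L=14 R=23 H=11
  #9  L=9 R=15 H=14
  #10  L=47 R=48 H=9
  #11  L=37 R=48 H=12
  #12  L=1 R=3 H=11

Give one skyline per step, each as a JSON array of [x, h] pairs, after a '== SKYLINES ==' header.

== SKYLINES ==
[[5,6],[7,0]]
[[5,6],[7,0],[9,6],[10,0]]
[[5,6],[7,2],[9,6],[10,2],[14,0]]
[[5,6],[7,2],[9,6],[10,2],[14,17],[15,0]]
[[5,6],[7,2],[9,6],[10,11],[13,2],[14,17],[15,0]]
[[5,6],[7,2],[9,6],[10,11],[13,2],[14,17],[15,0],[19,6],[22,0]]
[[5,7],[7,2],[9,6],[10,11],[13,2],[14,17],[15,0],[19,6],[22,0]]
[[5,7],[7,2],[9,6],[10,11],[13,2],[14,17],[15,11],[23,0]]
[[5,7],[7,2],[9,14],[14,17],[15,11],[23,0]]
[[5,7],[7,2],[9,14],[14,17],[15,11],[23,0],[47,9],[48,0]]
[[5,7],[7,2],[9,14],[14,17],[15,11],[23,0],[37,12],[48,0]]
[[1,11],[3,0],[5,7],[7,2],[9,14],[14,17],[15,11],[23,0],[37,12],[48,0]]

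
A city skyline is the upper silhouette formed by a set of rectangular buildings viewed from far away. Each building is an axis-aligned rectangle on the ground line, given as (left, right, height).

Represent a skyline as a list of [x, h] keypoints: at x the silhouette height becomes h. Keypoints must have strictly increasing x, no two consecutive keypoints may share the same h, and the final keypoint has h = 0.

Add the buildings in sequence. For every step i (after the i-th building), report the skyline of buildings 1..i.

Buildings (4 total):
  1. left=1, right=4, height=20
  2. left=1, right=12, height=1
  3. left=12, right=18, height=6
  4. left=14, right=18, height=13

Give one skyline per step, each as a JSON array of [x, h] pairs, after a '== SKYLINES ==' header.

== SKYLINES ==
[[1,20],[4,0]]
[[1,20],[4,1],[12,0]]
[[1,20],[4,1],[12,6],[18,0]]
[[1,20],[4,1],[12,6],[14,13],[18,0]]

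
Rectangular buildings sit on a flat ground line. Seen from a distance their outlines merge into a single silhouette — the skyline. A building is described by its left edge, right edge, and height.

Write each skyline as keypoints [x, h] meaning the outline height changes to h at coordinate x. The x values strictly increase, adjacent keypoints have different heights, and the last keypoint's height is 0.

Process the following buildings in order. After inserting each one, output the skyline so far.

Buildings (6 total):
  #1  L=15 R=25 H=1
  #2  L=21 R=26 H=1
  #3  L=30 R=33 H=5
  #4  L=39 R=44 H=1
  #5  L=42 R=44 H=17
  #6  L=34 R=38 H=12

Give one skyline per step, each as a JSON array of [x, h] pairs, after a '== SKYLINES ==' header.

== SKYLINES ==
[[15,1],[25,0]]
[[15,1],[26,0]]
[[15,1],[26,0],[30,5],[33,0]]
[[15,1],[26,0],[30,5],[33,0],[39,1],[44,0]]
[[15,1],[26,0],[30,5],[33,0],[39,1],[42,17],[44,0]]
[[15,1],[26,0],[30,5],[33,0],[34,12],[38,0],[39,1],[42,17],[44,0]]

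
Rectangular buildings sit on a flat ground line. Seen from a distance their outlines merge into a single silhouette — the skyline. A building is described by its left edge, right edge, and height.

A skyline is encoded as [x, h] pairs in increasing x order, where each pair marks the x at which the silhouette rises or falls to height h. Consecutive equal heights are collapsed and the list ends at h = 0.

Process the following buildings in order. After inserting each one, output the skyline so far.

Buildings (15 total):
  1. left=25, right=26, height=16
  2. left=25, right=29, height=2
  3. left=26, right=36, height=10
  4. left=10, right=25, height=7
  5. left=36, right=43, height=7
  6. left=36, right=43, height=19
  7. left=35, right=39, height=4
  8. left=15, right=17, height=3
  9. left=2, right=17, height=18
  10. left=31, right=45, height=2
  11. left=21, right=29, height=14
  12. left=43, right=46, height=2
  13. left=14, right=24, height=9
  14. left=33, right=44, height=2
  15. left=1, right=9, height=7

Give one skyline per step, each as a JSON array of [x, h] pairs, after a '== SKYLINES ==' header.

== SKYLINES ==
[[25,16],[26,0]]
[[25,16],[26,2],[29,0]]
[[25,16],[26,10],[36,0]]
[[10,7],[25,16],[26,10],[36,0]]
[[10,7],[25,16],[26,10],[36,7],[43,0]]
[[10,7],[25,16],[26,10],[36,19],[43,0]]
[[10,7],[25,16],[26,10],[36,19],[43,0]]
[[10,7],[25,16],[26,10],[36,19],[43,0]]
[[2,18],[17,7],[25,16],[26,10],[36,19],[43,0]]
[[2,18],[17,7],[25,16],[26,10],[36,19],[43,2],[45,0]]
[[2,18],[17,7],[21,14],[25,16],[26,14],[29,10],[36,19],[43,2],[45,0]]
[[2,18],[17,7],[21,14],[25,16],[26,14],[29,10],[36,19],[43,2],[46,0]]
[[2,18],[17,9],[21,14],[25,16],[26,14],[29,10],[36,19],[43,2],[46,0]]
[[2,18],[17,9],[21,14],[25,16],[26,14],[29,10],[36,19],[43,2],[46,0]]
[[1,7],[2,18],[17,9],[21,14],[25,16],[26,14],[29,10],[36,19],[43,2],[46,0]]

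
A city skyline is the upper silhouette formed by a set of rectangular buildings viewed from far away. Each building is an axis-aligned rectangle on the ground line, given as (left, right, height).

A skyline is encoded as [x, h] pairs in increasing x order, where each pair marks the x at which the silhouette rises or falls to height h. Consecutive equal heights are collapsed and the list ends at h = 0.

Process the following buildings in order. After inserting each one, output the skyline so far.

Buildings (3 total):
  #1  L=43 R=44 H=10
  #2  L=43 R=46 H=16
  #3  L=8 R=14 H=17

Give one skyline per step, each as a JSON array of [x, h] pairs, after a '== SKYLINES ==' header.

== SKYLINES ==
[[43,10],[44,0]]
[[43,16],[46,0]]
[[8,17],[14,0],[43,16],[46,0]]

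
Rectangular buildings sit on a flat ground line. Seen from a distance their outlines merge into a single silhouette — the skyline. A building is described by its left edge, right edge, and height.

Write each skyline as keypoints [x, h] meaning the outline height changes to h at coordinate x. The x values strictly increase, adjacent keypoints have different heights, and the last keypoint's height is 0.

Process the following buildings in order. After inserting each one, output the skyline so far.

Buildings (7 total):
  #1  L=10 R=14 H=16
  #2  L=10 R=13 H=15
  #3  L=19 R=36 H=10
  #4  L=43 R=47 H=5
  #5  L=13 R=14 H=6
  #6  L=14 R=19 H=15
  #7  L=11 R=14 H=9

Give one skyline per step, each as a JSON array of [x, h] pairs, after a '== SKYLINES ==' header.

== SKYLINES ==
[[10,16],[14,0]]
[[10,16],[14,0]]
[[10,16],[14,0],[19,10],[36,0]]
[[10,16],[14,0],[19,10],[36,0],[43,5],[47,0]]
[[10,16],[14,0],[19,10],[36,0],[43,5],[47,0]]
[[10,16],[14,15],[19,10],[36,0],[43,5],[47,0]]
[[10,16],[14,15],[19,10],[36,0],[43,5],[47,0]]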